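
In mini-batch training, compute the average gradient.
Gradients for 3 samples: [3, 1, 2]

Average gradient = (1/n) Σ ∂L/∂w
Average gradient = 2

Average = (1/3)(3 + 1 + 2) = 6/3 = 2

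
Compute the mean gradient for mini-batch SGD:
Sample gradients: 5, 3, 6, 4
Average gradient = 4.5

Average = (1/4)(5 + 3 + 6 + 4) = 18/4 = 4.5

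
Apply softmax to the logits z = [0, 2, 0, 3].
p = [0.0339, 0.2507, 0.0339, 0.6815]

exp(z) = [1, 7.389, 1, 20.09]
Sum = 29.47
p = [0.0339, 0.2507, 0.0339, 0.6815]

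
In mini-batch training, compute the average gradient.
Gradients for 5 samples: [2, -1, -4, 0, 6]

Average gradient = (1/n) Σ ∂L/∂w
Average gradient = 0.6

Average = (1/5)(2 + -1 + -4 + 0 + 6) = 3/5 = 0.6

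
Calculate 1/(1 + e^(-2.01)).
0.8818

sigmoid(2.01) = 1/(1 + e^(-2.01)) = 1/(1 + 0.134) = 0.8818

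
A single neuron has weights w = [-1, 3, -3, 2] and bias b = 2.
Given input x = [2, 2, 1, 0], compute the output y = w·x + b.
y = 3

y = (-1)(2) + (3)(2) + (-3)(1) + (2)(0) + 2 = 3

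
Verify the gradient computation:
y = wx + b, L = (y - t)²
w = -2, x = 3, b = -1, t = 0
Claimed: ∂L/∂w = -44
Incorrect

y = (-2)(3) + -1 = -7
∂L/∂y = 2(y - t) = 2(-7 - 0) = -14
∂y/∂w = x = 3
∂L/∂w = -14 × 3 = -42

Claimed value: -44
Incorrect: The correct gradient is -42.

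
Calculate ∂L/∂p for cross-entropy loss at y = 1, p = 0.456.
∂L/∂p = -2.193

∂L/∂p = -y/p + (1-y)/(1-p) = -1/0.456 + 0 = -2.193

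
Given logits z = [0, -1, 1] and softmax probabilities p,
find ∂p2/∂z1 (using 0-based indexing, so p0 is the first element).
∂p2/∂z1 = -0.05989

p = softmax(z) = [0.2447, 0.09003, 0.6652]
p2 = 0.6652, p1 = 0.09003

∂p2/∂z1 = -p2 × p1 = -0.6652 × 0.09003 = -0.05989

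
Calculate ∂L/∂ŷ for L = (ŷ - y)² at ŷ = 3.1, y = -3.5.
∂L/∂ŷ = 13.2

∂L/∂ŷ = 2(ŷ - y) = 2(3.1 - -3.5) = 2(6.6) = 13.2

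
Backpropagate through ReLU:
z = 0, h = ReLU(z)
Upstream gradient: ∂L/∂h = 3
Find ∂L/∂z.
∂L/∂z = 0

h = ReLU(0) = 0
At z = 0: ∂h/∂z = 0 (by convention)
∂L/∂z = ∂L/∂h · ∂h/∂z = 3 × 0 = 0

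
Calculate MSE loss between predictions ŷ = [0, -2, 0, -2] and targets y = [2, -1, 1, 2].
MSE = 5.5

MSE = (1/4)((0-2)² + (-2--1)² + (0-1)² + (-2-2)²) = (1/4)(4 + 1 + 1 + 16) = 5.5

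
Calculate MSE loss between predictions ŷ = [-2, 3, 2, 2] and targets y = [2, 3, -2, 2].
MSE = 8

MSE = (1/4)((-2-2)² + (3-3)² + (2--2)² + (2-2)²) = (1/4)(16 + 0 + 16 + 0) = 8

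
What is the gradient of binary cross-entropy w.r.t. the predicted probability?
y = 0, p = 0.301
∂L/∂p = 1.431

∂L/∂p = -y/p + (1-y)/(1-p) = 0 + 1/0.699 = 1.431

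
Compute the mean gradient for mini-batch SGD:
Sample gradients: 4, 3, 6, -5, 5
Average gradient = 2.6

Average = (1/5)(4 + 3 + 6 + -5 + 5) = 13/5 = 2.6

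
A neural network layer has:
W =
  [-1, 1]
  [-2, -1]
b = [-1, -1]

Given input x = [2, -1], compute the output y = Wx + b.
y = [-4, -4]

Wx = [-1×2 + 1×-1, -2×2 + -1×-1]
   = [-3, -3]
y = Wx + b = [-3 + -1, -3 + -1] = [-4, -4]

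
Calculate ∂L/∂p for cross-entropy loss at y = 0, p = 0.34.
∂L/∂p = 1.515

∂L/∂p = -y/p + (1-y)/(1-p) = 0 + 1/0.66 = 1.515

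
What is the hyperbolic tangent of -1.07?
-0.7895

tanh(-1.07) = (e^(-1.07) - e^(1.07))/(e^(-1.07) + e^(1.07)) = -0.7895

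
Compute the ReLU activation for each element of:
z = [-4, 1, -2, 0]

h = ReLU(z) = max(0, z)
h = [0, 1, 0, 0]

ReLU applied element-wise: max(0,-4)=0, max(0,1)=1, max(0,-2)=0, max(0,0)=0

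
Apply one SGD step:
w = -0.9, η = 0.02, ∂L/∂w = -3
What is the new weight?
w_new = -0.84

w_new = w - η·∂L/∂w = -0.9 - 0.02×(-3) = -0.9 - (-0.06) = -0.84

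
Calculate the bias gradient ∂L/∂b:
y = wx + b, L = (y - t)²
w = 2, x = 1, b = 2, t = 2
∂L/∂b = 4

y = wx + b = (2)(1) + 2 = 4
∂L/∂y = 2(y - t) = 2(4 - 2) = 4
∂y/∂b = 1
∂L/∂b = ∂L/∂y · ∂y/∂b = 4 × 1 = 4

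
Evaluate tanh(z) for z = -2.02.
-0.9654

tanh(-2.02) = (e^(-2.02) - e^(2.02))/(e^(-2.02) + e^(2.02)) = -0.9654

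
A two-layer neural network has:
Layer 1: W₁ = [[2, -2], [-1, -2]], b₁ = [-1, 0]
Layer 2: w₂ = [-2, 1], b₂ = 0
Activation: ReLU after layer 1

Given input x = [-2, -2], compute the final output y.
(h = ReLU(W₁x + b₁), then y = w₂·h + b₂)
y = 6

Layer 1 pre-activation: z₁ = [-1, 6]
After ReLU: h = [0, 6]
Layer 2 output: y = -2×0 + 1×6 + 0 = 6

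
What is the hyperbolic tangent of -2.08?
-0.9693

tanh(-2.08) = (e^(-2.08) - e^(2.08))/(e^(-2.08) + e^(2.08)) = -0.9693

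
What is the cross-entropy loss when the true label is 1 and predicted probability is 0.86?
L = 0.1508

L = -1·log(0.86) - 0·log(0.14) = -log(0.86) = 0.1508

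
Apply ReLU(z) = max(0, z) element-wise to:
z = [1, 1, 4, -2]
h = [1, 1, 4, 0]

ReLU applied element-wise: max(0,1)=1, max(0,1)=1, max(0,4)=4, max(0,-2)=0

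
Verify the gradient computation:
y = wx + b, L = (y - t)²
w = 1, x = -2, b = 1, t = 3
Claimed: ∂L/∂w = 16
Correct

y = (1)(-2) + 1 = -1
∂L/∂y = 2(y - t) = 2(-1 - 3) = -8
∂y/∂w = x = -2
∂L/∂w = -8 × -2 = 16

Claimed value: 16
Correct: The correct gradient is 16.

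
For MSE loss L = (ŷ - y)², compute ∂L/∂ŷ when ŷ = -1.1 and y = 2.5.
∂L/∂ŷ = -7.2

∂L/∂ŷ = 2(ŷ - y) = 2(-1.1 - 2.5) = 2(-3.6) = -7.2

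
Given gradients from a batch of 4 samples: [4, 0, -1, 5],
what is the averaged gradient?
Average gradient = 2

Average = (1/4)(4 + 0 + -1 + 5) = 8/4 = 2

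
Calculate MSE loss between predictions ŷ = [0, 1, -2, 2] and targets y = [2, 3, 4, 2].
MSE = 11

MSE = (1/4)((0-2)² + (1-3)² + (-2-4)² + (2-2)²) = (1/4)(4 + 4 + 36 + 0) = 11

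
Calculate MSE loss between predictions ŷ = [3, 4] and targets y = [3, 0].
MSE = 8

MSE = (1/2)((3-3)² + (4-0)²) = (1/2)(0 + 16) = 8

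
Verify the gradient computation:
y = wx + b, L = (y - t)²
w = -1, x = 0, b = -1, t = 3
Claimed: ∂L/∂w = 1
Incorrect

y = (-1)(0) + -1 = -1
∂L/∂y = 2(y - t) = 2(-1 - 3) = -8
∂y/∂w = x = 0
∂L/∂w = -8 × 0 = 0

Claimed value: 1
Incorrect: The correct gradient is 0.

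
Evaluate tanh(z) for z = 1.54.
0.9121

tanh(1.54) = (e^(1.54) - e^(-1.54))/(e^(1.54) + e^(-1.54)) = 0.9121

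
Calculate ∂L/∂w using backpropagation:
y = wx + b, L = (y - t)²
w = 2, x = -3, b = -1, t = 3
∂L/∂w = 60

y = wx + b = (2)(-3) + -1 = -7
∂L/∂y = 2(y - t) = 2(-7 - 3) = -20
∂y/∂w = x = -3
∂L/∂w = ∂L/∂y · ∂y/∂w = -20 × -3 = 60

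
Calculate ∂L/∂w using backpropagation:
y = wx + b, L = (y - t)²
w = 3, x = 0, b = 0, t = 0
∂L/∂w = 0

y = wx + b = (3)(0) + 0 = 0
∂L/∂y = 2(y - t) = 2(0 - 0) = 0
∂y/∂w = x = 0
∂L/∂w = ∂L/∂y · ∂y/∂w = 0 × 0 = 0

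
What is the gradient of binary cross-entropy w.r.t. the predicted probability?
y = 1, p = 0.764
∂L/∂p = -1.309

∂L/∂p = -y/p + (1-y)/(1-p) = -1/0.764 + 0 = -1.309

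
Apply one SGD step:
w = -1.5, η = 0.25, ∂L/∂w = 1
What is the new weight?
w_new = -1.75

w_new = w - η·∂L/∂w = -1.5 - 0.25×(1) = -1.5 - (0.25) = -1.75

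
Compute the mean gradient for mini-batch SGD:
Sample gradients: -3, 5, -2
Average gradient = 0

Average = (1/3)(-3 + 5 + -2) = 0/3 = 0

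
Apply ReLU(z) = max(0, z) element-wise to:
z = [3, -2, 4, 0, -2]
h = [3, 0, 4, 0, 0]

ReLU applied element-wise: max(0,3)=3, max(0,-2)=0, max(0,4)=4, max(0,0)=0, max(0,-2)=0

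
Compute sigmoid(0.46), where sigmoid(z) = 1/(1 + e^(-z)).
0.613

sigmoid(0.46) = 1/(1 + e^(-0.46)) = 1/(1 + 0.6313) = 0.613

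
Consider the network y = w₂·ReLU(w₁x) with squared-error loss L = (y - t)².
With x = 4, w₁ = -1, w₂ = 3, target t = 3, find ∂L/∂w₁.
∂L/∂w₁ = 0

Forward pass:
z = w₁x = -1×4 = -4
h = ReLU(-4) = 0
y = w₂h = 3×0 = 0

Backward pass:
∂L/∂y = 2(y - t) = 2(0 - 3) = -6
∂y/∂h = w₂ = 3
∂h/∂z = 0 (ReLU derivative)
∂z/∂w₁ = x = 4

∂L/∂w₁ = -6 × 3 × 0 × 4 = 0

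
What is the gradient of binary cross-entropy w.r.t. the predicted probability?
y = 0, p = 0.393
∂L/∂p = 1.647

∂L/∂p = -y/p + (1-y)/(1-p) = 0 + 1/0.607 = 1.647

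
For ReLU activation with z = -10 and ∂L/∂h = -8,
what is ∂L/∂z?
∂L/∂z = 0

h = ReLU(-10) = 0
Since z < 0: ∂h/∂z = 0
∂L/∂z = ∂L/∂h · ∂h/∂z = -8 × 0 = 0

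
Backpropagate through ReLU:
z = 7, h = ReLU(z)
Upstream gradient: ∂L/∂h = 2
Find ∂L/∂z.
∂L/∂z = 2

h = ReLU(7) = 7
Since z > 0: ∂h/∂z = 1
∂L/∂z = ∂L/∂h · ∂h/∂z = 2 × 1 = 2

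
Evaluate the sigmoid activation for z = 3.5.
0.9707

sigmoid(3.5) = 1/(1 + e^(-3.5)) = 1/(1 + 0.0302) = 0.9707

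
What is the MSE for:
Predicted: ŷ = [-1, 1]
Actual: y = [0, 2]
MSE = 1

MSE = (1/2)((-1-0)² + (1-2)²) = (1/2)(1 + 1) = 1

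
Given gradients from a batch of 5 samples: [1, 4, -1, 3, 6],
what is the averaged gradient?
Average gradient = 2.6

Average = (1/5)(1 + 4 + -1 + 3 + 6) = 13/5 = 2.6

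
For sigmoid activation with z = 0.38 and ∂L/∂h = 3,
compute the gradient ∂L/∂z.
∂L/∂z = 0.7236

σ(0.38) = 0.5939
σ'(0.38) = σ(0.38)(1 - σ(0.38)) = 0.5939 × 0.4061 = 0.2412
∂L/∂z = ∂L/∂h · σ'(z) = 3 × 0.2412 = 0.7236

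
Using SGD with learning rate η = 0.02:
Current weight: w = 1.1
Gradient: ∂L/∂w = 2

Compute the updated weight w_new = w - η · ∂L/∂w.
w_new = 1.06

w_new = w - η·∂L/∂w = 1.1 - 0.02×(2) = 1.1 - (0.04) = 1.06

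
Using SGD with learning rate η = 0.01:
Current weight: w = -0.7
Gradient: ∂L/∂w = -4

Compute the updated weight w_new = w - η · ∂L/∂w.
w_new = -0.66

w_new = w - η·∂L/∂w = -0.7 - 0.01×(-4) = -0.7 - (-0.04) = -0.66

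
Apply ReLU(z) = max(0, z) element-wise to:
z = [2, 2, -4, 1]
h = [2, 2, 0, 1]

ReLU applied element-wise: max(0,2)=2, max(0,2)=2, max(0,-4)=0, max(0,1)=1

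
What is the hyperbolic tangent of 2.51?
0.9869

tanh(2.51) = (e^(2.51) - e^(-2.51))/(e^(2.51) + e^(-2.51)) = 0.9869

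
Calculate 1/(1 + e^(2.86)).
0.05417

sigmoid(-2.86) = 1/(1 + e^(2.86)) = 1/(1 + 17.46) = 0.05417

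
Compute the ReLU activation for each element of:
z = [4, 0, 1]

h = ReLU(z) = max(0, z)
h = [4, 0, 1]

ReLU applied element-wise: max(0,4)=4, max(0,0)=0, max(0,1)=1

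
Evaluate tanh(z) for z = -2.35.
-0.982

tanh(-2.35) = (e^(-2.35) - e^(2.35))/(e^(-2.35) + e^(2.35)) = -0.982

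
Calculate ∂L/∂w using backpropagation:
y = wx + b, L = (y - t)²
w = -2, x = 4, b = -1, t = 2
∂L/∂w = -88

y = wx + b = (-2)(4) + -1 = -9
∂L/∂y = 2(y - t) = 2(-9 - 2) = -22
∂y/∂w = x = 4
∂L/∂w = ∂L/∂y · ∂y/∂w = -22 × 4 = -88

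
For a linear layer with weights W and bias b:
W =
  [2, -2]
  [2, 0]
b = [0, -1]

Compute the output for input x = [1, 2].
y = [-2, 1]

Wx = [2×1 + -2×2, 2×1 + 0×2]
   = [-2, 2]
y = Wx + b = [-2 + 0, 2 + -1] = [-2, 1]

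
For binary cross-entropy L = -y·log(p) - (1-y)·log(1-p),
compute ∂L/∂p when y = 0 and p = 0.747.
∂L/∂p = 3.953

∂L/∂p = -y/p + (1-y)/(1-p) = 0 + 1/0.253 = 3.953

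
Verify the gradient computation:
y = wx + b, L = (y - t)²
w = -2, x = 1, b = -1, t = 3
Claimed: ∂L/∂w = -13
Incorrect

y = (-2)(1) + -1 = -3
∂L/∂y = 2(y - t) = 2(-3 - 3) = -12
∂y/∂w = x = 1
∂L/∂w = -12 × 1 = -12

Claimed value: -13
Incorrect: The correct gradient is -12.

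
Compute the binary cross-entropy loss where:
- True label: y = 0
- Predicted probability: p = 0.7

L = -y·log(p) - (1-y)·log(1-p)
L = 1.204

L = -0·log(0.7) - 1·log(0.3) = -log(0.3) = 1.204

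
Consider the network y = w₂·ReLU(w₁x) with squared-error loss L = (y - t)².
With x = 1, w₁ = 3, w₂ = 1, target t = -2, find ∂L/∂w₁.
∂L/∂w₁ = 10

Forward pass:
z = w₁x = 3×1 = 3
h = ReLU(3) = 3
y = w₂h = 1×3 = 3

Backward pass:
∂L/∂y = 2(y - t) = 2(3 - -2) = 10
∂y/∂h = w₂ = 1
∂h/∂z = 1 (ReLU derivative)
∂z/∂w₁ = x = 1

∂L/∂w₁ = 10 × 1 × 1 × 1 = 10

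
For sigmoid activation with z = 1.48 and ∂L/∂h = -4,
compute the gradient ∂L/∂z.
∂L/∂z = -0.6042

σ(1.48) = 0.8146
σ'(1.48) = σ(1.48)(1 - σ(1.48)) = 0.8146 × 0.1854 = 0.151
∂L/∂z = ∂L/∂h · σ'(z) = -4 × 0.151 = -0.6042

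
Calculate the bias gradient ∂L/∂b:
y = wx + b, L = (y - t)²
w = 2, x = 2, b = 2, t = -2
∂L/∂b = 16

y = wx + b = (2)(2) + 2 = 6
∂L/∂y = 2(y - t) = 2(6 - -2) = 16
∂y/∂b = 1
∂L/∂b = ∂L/∂y · ∂y/∂b = 16 × 1 = 16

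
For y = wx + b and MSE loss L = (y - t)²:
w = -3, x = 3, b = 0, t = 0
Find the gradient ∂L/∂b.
∂L/∂b = -18

y = wx + b = (-3)(3) + 0 = -9
∂L/∂y = 2(y - t) = 2(-9 - 0) = -18
∂y/∂b = 1
∂L/∂b = ∂L/∂y · ∂y/∂b = -18 × 1 = -18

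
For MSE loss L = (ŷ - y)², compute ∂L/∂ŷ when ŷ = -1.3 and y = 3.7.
∂L/∂ŷ = -10.0

∂L/∂ŷ = 2(ŷ - y) = 2(-1.3 - 3.7) = 2(-5.0) = -10.0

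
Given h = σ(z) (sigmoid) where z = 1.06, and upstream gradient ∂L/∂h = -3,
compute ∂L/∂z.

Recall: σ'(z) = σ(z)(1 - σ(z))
∂L/∂z = -0.5733

σ(1.06) = 0.7427
σ'(1.06) = σ(1.06)(1 - σ(1.06)) = 0.7427 × 0.2573 = 0.1911
∂L/∂z = ∂L/∂h · σ'(z) = -3 × 0.1911 = -0.5733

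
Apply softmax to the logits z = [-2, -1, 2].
p = [0.0171, 0.0466, 0.9362]

exp(z) = [0.1353, 0.3679, 7.389]
Sum = 7.892
p = [0.0171, 0.0466, 0.9362]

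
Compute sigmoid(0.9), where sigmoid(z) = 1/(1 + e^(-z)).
0.7109

sigmoid(0.9) = 1/(1 + e^(-0.9)) = 1/(1 + 0.4066) = 0.7109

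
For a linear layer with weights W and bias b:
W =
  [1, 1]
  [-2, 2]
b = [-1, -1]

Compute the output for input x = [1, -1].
y = [-1, -5]

Wx = [1×1 + 1×-1, -2×1 + 2×-1]
   = [0, -4]
y = Wx + b = [0 + -1, -4 + -1] = [-1, -5]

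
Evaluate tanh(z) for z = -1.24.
-0.8455

tanh(-1.24) = (e^(-1.24) - e^(1.24))/(e^(-1.24) + e^(1.24)) = -0.8455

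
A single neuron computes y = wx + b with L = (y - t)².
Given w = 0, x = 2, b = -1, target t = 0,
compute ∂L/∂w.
∂L/∂w = -4

y = wx + b = (0)(2) + -1 = -1
∂L/∂y = 2(y - t) = 2(-1 - 0) = -2
∂y/∂w = x = 2
∂L/∂w = ∂L/∂y · ∂y/∂w = -2 × 2 = -4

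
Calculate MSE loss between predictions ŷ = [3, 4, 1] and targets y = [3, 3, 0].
MSE = 0.6667

MSE = (1/3)((3-3)² + (4-3)² + (1-0)²) = (1/3)(0 + 1 + 1) = 0.6667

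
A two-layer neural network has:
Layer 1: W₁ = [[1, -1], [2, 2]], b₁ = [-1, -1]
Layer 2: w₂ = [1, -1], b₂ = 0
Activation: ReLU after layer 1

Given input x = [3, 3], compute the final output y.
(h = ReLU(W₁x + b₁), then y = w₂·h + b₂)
y = -11

Layer 1 pre-activation: z₁ = [-1, 11]
After ReLU: h = [0, 11]
Layer 2 output: y = 1×0 + -1×11 + 0 = -11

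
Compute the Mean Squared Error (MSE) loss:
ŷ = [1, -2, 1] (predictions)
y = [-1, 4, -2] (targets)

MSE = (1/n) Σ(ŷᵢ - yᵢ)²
MSE = 16.33

MSE = (1/3)((1--1)² + (-2-4)² + (1--2)²) = (1/3)(4 + 36 + 9) = 16.33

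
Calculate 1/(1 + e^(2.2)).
0.09975

sigmoid(-2.2) = 1/(1 + e^(2.2)) = 1/(1 + 9.025) = 0.09975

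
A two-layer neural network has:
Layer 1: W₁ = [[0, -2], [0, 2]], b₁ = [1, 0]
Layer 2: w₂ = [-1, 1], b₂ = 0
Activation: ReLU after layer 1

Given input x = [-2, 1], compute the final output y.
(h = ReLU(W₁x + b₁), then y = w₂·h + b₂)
y = 2

Layer 1 pre-activation: z₁ = [-1, 2]
After ReLU: h = [0, 2]
Layer 2 output: y = -1×0 + 1×2 + 0 = 2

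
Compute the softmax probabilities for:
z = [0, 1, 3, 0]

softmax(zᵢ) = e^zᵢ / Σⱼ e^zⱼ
p = [0.0403, 0.1096, 0.8098, 0.0403]

exp(z) = [1, 2.718, 20.09, 1]
Sum = 24.8
p = [0.0403, 0.1096, 0.8098, 0.0403]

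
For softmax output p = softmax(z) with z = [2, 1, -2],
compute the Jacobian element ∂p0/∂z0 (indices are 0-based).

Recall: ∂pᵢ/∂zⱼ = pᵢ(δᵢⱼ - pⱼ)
∂p0/∂z0 = 0.201

p = softmax(z) = [0.7214, 0.2654, 0.01321]
p0 = 0.7214

∂p0/∂z0 = p0(1 - p0) = 0.7214 × (1 - 0.7214) = 0.201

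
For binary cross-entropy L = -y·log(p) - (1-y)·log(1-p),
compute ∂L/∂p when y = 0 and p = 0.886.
∂L/∂p = 8.772

∂L/∂p = -y/p + (1-y)/(1-p) = 0 + 1/0.114 = 8.772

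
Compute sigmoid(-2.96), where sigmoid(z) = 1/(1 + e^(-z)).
0.04927

sigmoid(-2.96) = 1/(1 + e^(2.96)) = 1/(1 + 19.3) = 0.04927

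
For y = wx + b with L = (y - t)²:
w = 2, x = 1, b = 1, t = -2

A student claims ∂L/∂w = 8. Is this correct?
Incorrect

y = (2)(1) + 1 = 3
∂L/∂y = 2(y - t) = 2(3 - -2) = 10
∂y/∂w = x = 1
∂L/∂w = 10 × 1 = 10

Claimed value: 8
Incorrect: The correct gradient is 10.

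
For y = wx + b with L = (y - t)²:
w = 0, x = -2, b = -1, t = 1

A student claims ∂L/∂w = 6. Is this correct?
Incorrect

y = (0)(-2) + -1 = -1
∂L/∂y = 2(y - t) = 2(-1 - 1) = -4
∂y/∂w = x = -2
∂L/∂w = -4 × -2 = 8

Claimed value: 6
Incorrect: The correct gradient is 8.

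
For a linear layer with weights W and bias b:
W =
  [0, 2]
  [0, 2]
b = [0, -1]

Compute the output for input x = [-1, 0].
y = [0, -1]

Wx = [0×-1 + 2×0, 0×-1 + 2×0]
   = [0, 0]
y = Wx + b = [0 + 0, 0 + -1] = [0, -1]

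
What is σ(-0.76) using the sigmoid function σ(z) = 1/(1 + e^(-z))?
0.3186

sigmoid(-0.76) = 1/(1 + e^(0.76)) = 1/(1 + 2.138) = 0.3186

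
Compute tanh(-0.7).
-0.6044

tanh(-0.7) = (e^(-0.7) - e^(0.7))/(e^(-0.7) + e^(0.7)) = -0.6044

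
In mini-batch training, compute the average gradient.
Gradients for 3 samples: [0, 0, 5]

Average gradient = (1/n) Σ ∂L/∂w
Average gradient = 1.667

Average = (1/3)(0 + 0 + 5) = 5/3 = 1.667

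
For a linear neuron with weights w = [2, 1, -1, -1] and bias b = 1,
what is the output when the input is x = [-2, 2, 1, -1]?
y = -1

y = (2)(-2) + (1)(2) + (-1)(1) + (-1)(-1) + 1 = -1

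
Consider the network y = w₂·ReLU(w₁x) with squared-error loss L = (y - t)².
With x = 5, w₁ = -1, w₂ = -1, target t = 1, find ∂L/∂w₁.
∂L/∂w₁ = 0

Forward pass:
z = w₁x = -1×5 = -5
h = ReLU(-5) = 0
y = w₂h = -1×0 = 0

Backward pass:
∂L/∂y = 2(y - t) = 2(0 - 1) = -2
∂y/∂h = w₂ = -1
∂h/∂z = 0 (ReLU derivative)
∂z/∂w₁ = x = 5

∂L/∂w₁ = -2 × -1 × 0 × 5 = 0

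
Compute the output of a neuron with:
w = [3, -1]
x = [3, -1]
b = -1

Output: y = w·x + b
y = 9

y = (3)(3) + (-1)(-1) + -1 = 9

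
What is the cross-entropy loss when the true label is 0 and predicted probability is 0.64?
L = 1.022

L = -0·log(0.64) - 1·log(0.36) = -log(0.36) = 1.022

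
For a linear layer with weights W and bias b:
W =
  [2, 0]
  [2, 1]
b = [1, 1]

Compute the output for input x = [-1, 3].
y = [-1, 2]

Wx = [2×-1 + 0×3, 2×-1 + 1×3]
   = [-2, 1]
y = Wx + b = [-2 + 1, 1 + 1] = [-1, 2]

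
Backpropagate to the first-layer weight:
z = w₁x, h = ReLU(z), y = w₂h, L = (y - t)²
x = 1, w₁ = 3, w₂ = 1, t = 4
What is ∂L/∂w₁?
∂L/∂w₁ = -2

Forward pass:
z = w₁x = 3×1 = 3
h = ReLU(3) = 3
y = w₂h = 1×3 = 3

Backward pass:
∂L/∂y = 2(y - t) = 2(3 - 4) = -2
∂y/∂h = w₂ = 1
∂h/∂z = 1 (ReLU derivative)
∂z/∂w₁ = x = 1

∂L/∂w₁ = -2 × 1 × 1 × 1 = -2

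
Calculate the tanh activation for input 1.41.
0.8875

tanh(1.41) = (e^(1.41) - e^(-1.41))/(e^(1.41) + e^(-1.41)) = 0.8875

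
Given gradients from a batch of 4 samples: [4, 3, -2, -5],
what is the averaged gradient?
Average gradient = 0

Average = (1/4)(4 + 3 + -2 + -5) = 0/4 = 0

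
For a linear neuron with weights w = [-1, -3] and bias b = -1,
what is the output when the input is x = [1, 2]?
y = -8

y = (-1)(1) + (-3)(2) + -1 = -8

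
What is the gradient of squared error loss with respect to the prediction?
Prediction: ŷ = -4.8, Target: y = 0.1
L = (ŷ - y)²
∂L/∂ŷ = -9.8

∂L/∂ŷ = 2(ŷ - y) = 2(-4.8 - 0.1) = 2(-4.9) = -9.8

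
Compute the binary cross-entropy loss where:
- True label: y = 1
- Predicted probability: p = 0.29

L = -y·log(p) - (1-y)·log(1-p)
L = 1.238

L = -1·log(0.29) - 0·log(0.71) = -log(0.29) = 1.238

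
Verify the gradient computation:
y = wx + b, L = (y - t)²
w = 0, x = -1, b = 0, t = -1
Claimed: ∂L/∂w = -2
Correct

y = (0)(-1) + 0 = 0
∂L/∂y = 2(y - t) = 2(0 - -1) = 2
∂y/∂w = x = -1
∂L/∂w = 2 × -1 = -2

Claimed value: -2
Correct: The correct gradient is -2.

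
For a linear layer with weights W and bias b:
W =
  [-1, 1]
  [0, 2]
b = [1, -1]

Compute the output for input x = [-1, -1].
y = [1, -3]

Wx = [-1×-1 + 1×-1, 0×-1 + 2×-1]
   = [0, -2]
y = Wx + b = [0 + 1, -2 + -1] = [1, -3]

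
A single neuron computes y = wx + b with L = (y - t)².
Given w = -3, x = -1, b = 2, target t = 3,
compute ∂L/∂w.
∂L/∂w = -4

y = wx + b = (-3)(-1) + 2 = 5
∂L/∂y = 2(y - t) = 2(5 - 3) = 4
∂y/∂w = x = -1
∂L/∂w = ∂L/∂y · ∂y/∂w = 4 × -1 = -4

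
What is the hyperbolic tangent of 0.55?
0.5005

tanh(0.55) = (e^(0.55) - e^(-0.55))/(e^(0.55) + e^(-0.55)) = 0.5005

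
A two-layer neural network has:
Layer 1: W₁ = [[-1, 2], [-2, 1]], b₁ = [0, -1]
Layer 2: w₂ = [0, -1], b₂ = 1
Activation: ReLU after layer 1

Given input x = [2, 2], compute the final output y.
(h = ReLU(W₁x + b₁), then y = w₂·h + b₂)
y = 1

Layer 1 pre-activation: z₁ = [2, -3]
After ReLU: h = [2, 0]
Layer 2 output: y = 0×2 + -1×0 + 1 = 1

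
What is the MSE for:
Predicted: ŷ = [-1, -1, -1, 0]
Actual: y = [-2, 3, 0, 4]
MSE = 8.5

MSE = (1/4)((-1--2)² + (-1-3)² + (-1-0)² + (0-4)²) = (1/4)(1 + 16 + 1 + 16) = 8.5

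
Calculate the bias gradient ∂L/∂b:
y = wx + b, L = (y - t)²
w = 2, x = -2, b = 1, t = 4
∂L/∂b = -14

y = wx + b = (2)(-2) + 1 = -3
∂L/∂y = 2(y - t) = 2(-3 - 4) = -14
∂y/∂b = 1
∂L/∂b = ∂L/∂y · ∂y/∂b = -14 × 1 = -14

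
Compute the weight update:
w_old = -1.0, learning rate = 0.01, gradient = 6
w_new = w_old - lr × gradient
w_new = -1.06

w_new = w - η·∂L/∂w = -1.0 - 0.01×(6) = -1.0 - (0.06) = -1.06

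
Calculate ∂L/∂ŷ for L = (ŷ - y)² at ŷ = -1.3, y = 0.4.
∂L/∂ŷ = -3.4

∂L/∂ŷ = 2(ŷ - y) = 2(-1.3 - 0.4) = 2(-1.7) = -3.4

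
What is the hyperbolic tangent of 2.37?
0.9827

tanh(2.37) = (e^(2.37) - e^(-2.37))/(e^(2.37) + e^(-2.37)) = 0.9827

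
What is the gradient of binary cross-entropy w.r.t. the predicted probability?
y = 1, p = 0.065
∂L/∂p = -15.38

∂L/∂p = -y/p + (1-y)/(1-p) = -1/0.065 + 0 = -15.38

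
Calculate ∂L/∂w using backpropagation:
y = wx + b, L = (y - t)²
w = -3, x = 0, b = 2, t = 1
∂L/∂w = 0

y = wx + b = (-3)(0) + 2 = 2
∂L/∂y = 2(y - t) = 2(2 - 1) = 2
∂y/∂w = x = 0
∂L/∂w = ∂L/∂y · ∂y/∂w = 2 × 0 = 0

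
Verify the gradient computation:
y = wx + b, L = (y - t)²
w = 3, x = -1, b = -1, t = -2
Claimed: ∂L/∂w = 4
Correct

y = (3)(-1) + -1 = -4
∂L/∂y = 2(y - t) = 2(-4 - -2) = -4
∂y/∂w = x = -1
∂L/∂w = -4 × -1 = 4

Claimed value: 4
Correct: The correct gradient is 4.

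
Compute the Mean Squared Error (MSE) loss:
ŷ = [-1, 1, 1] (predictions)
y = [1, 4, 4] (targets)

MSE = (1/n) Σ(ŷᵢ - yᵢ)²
MSE = 7.333

MSE = (1/3)((-1-1)² + (1-4)² + (1-4)²) = (1/3)(4 + 9 + 9) = 7.333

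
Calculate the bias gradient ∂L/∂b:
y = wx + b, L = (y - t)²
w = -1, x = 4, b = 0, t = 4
∂L/∂b = -16

y = wx + b = (-1)(4) + 0 = -4
∂L/∂y = 2(y - t) = 2(-4 - 4) = -16
∂y/∂b = 1
∂L/∂b = ∂L/∂y · ∂y/∂b = -16 × 1 = -16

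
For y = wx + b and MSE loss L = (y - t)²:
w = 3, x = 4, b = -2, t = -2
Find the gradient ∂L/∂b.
∂L/∂b = 24

y = wx + b = (3)(4) + -2 = 10
∂L/∂y = 2(y - t) = 2(10 - -2) = 24
∂y/∂b = 1
∂L/∂b = ∂L/∂y · ∂y/∂b = 24 × 1 = 24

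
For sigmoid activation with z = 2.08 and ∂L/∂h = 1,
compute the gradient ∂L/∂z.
∂L/∂z = 0.09872

σ(2.08) = 0.8889
σ'(2.08) = σ(2.08)(1 - σ(2.08)) = 0.8889 × 0.1111 = 0.09872
∂L/∂z = ∂L/∂h · σ'(z) = 1 × 0.09872 = 0.09872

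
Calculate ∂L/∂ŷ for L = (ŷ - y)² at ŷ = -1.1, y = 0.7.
∂L/∂ŷ = -3.6

∂L/∂ŷ = 2(ŷ - y) = 2(-1.1 - 0.7) = 2(-1.8) = -3.6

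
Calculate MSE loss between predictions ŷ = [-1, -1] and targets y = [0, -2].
MSE = 1

MSE = (1/2)((-1-0)² + (-1--2)²) = (1/2)(1 + 1) = 1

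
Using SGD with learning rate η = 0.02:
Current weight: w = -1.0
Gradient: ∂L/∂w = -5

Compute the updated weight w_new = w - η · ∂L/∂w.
w_new = -0.9

w_new = w - η·∂L/∂w = -1.0 - 0.02×(-5) = -1.0 - (-0.1) = -0.9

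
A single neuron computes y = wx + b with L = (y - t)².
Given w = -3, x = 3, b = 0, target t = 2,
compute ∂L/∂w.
∂L/∂w = -66

y = wx + b = (-3)(3) + 0 = -9
∂L/∂y = 2(y - t) = 2(-9 - 2) = -22
∂y/∂w = x = 3
∂L/∂w = ∂L/∂y · ∂y/∂w = -22 × 3 = -66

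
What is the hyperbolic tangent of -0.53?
-0.4854

tanh(-0.53) = (e^(-0.53) - e^(0.53))/(e^(-0.53) + e^(0.53)) = -0.4854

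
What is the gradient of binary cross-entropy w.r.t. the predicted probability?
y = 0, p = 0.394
∂L/∂p = 1.65

∂L/∂p = -y/p + (1-y)/(1-p) = 0 + 1/0.606 = 1.65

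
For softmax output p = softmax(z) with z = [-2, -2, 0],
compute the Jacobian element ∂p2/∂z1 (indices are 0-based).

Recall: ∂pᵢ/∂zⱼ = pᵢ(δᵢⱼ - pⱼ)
∂p2/∂z1 = -0.08382

p = softmax(z) = [0.1065, 0.1065, 0.787]
p2 = 0.787, p1 = 0.1065

∂p2/∂z1 = -p2 × p1 = -0.787 × 0.1065 = -0.08382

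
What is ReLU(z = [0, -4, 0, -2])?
h = [0, 0, 0, 0]

ReLU applied element-wise: max(0,0)=0, max(0,-4)=0, max(0,0)=0, max(0,-2)=0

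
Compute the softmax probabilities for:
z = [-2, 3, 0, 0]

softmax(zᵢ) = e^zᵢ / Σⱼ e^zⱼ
p = [0.0061, 0.9039, 0.045, 0.045]

exp(z) = [0.1353, 20.09, 1, 1]
Sum = 22.22
p = [0.0061, 0.9039, 0.045, 0.045]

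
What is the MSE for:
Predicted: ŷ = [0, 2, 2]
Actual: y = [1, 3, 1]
MSE = 1

MSE = (1/3)((0-1)² + (2-3)² + (2-1)²) = (1/3)(1 + 1 + 1) = 1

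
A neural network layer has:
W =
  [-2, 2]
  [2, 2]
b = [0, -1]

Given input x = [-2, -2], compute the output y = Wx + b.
y = [0, -9]

Wx = [-2×-2 + 2×-2, 2×-2 + 2×-2]
   = [0, -8]
y = Wx + b = [0 + 0, -8 + -1] = [0, -9]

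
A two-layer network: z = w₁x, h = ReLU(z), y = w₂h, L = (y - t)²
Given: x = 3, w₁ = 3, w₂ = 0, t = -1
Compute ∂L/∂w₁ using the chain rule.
∂L/∂w₁ = 0

Forward pass:
z = w₁x = 3×3 = 9
h = ReLU(9) = 9
y = w₂h = 0×9 = 0

Backward pass:
∂L/∂y = 2(y - t) = 2(0 - -1) = 2
∂y/∂h = w₂ = 0
∂h/∂z = 1 (ReLU derivative)
∂z/∂w₁ = x = 3

∂L/∂w₁ = 2 × 0 × 1 × 3 = 0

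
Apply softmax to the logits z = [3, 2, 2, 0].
p = [0.5601, 0.206, 0.206, 0.0279]

exp(z) = [20.09, 7.389, 7.389, 1]
Sum = 35.86
p = [0.5601, 0.206, 0.206, 0.0279]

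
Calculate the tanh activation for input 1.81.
0.9478

tanh(1.81) = (e^(1.81) - e^(-1.81))/(e^(1.81) + e^(-1.81)) = 0.9478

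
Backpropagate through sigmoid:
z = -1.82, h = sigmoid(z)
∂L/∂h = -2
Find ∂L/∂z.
∂L/∂z = -0.24

σ(-1.82) = 0.1394
σ'(-1.82) = σ(-1.82)(1 - σ(-1.82)) = 0.1394 × 0.8606 = 0.12
∂L/∂z = ∂L/∂h · σ'(z) = -2 × 0.12 = -0.24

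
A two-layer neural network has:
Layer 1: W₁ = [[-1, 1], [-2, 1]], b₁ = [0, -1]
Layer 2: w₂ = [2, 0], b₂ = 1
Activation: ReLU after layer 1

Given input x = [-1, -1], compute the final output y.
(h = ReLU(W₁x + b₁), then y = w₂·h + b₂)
y = 1

Layer 1 pre-activation: z₁ = [0, 0]
After ReLU: h = [0, 0]
Layer 2 output: y = 2×0 + 0×0 + 1 = 1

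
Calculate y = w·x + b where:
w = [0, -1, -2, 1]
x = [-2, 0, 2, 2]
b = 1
y = -1

y = (0)(-2) + (-1)(0) + (-2)(2) + (1)(2) + 1 = -1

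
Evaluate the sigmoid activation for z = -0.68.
0.3363

sigmoid(-0.68) = 1/(1 + e^(0.68)) = 1/(1 + 1.974) = 0.3363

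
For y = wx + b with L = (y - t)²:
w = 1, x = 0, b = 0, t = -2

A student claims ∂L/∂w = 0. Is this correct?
Correct

y = (1)(0) + 0 = 0
∂L/∂y = 2(y - t) = 2(0 - -2) = 4
∂y/∂w = x = 0
∂L/∂w = 4 × 0 = 0

Claimed value: 0
Correct: The correct gradient is 0.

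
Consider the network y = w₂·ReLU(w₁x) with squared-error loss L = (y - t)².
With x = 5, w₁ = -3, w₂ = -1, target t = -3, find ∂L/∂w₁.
∂L/∂w₁ = 0

Forward pass:
z = w₁x = -3×5 = -15
h = ReLU(-15) = 0
y = w₂h = -1×0 = 0

Backward pass:
∂L/∂y = 2(y - t) = 2(0 - -3) = 6
∂y/∂h = w₂ = -1
∂h/∂z = 0 (ReLU derivative)
∂z/∂w₁ = x = 5

∂L/∂w₁ = 6 × -1 × 0 × 5 = 0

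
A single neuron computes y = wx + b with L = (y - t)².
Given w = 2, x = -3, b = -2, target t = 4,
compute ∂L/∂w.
∂L/∂w = 72

y = wx + b = (2)(-3) + -2 = -8
∂L/∂y = 2(y - t) = 2(-8 - 4) = -24
∂y/∂w = x = -3
∂L/∂w = ∂L/∂y · ∂y/∂w = -24 × -3 = 72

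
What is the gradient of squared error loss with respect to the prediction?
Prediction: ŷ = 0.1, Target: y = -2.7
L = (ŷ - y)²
∂L/∂ŷ = 5.6

∂L/∂ŷ = 2(ŷ - y) = 2(0.1 - -2.7) = 2(2.8) = 5.6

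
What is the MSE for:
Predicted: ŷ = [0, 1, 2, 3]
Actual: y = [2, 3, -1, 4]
MSE = 4.5

MSE = (1/4)((0-2)² + (1-3)² + (2--1)² + (3-4)²) = (1/4)(4 + 4 + 9 + 1) = 4.5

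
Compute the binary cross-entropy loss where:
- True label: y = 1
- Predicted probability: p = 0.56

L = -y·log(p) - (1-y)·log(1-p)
L = 0.5798

L = -1·log(0.56) - 0·log(0.44) = -log(0.56) = 0.5798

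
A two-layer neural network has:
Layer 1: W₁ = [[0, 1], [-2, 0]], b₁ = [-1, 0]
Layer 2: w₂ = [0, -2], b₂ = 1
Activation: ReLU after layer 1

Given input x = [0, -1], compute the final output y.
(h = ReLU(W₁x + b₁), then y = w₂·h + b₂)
y = 1

Layer 1 pre-activation: z₁ = [-2, 0]
After ReLU: h = [0, 0]
Layer 2 output: y = 0×0 + -2×0 + 1 = 1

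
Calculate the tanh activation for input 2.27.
0.9789

tanh(2.27) = (e^(2.27) - e^(-2.27))/(e^(2.27) + e^(-2.27)) = 0.9789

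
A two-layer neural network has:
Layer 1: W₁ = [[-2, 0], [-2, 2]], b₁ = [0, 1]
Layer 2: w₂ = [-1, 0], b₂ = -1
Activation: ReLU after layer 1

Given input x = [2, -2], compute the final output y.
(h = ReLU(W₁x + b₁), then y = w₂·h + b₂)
y = -1

Layer 1 pre-activation: z₁ = [-4, -7]
After ReLU: h = [0, 0]
Layer 2 output: y = -1×0 + 0×0 + -1 = -1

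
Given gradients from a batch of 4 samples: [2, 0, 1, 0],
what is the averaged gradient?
Average gradient = 0.75

Average = (1/4)(2 + 0 + 1 + 0) = 3/4 = 0.75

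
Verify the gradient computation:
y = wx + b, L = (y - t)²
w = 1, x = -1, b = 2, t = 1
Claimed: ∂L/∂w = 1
Incorrect

y = (1)(-1) + 2 = 1
∂L/∂y = 2(y - t) = 2(1 - 1) = 0
∂y/∂w = x = -1
∂L/∂w = 0 × -1 = 0

Claimed value: 1
Incorrect: The correct gradient is 0.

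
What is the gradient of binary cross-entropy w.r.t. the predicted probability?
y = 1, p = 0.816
∂L/∂p = -1.225

∂L/∂p = -y/p + (1-y)/(1-p) = -1/0.816 + 0 = -1.225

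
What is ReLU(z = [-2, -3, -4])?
h = [0, 0, 0]

ReLU applied element-wise: max(0,-2)=0, max(0,-3)=0, max(0,-4)=0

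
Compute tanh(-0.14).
-0.1391

tanh(-0.14) = (e^(-0.14) - e^(0.14))/(e^(-0.14) + e^(0.14)) = -0.1391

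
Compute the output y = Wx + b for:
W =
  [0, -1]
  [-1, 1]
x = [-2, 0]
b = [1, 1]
y = [1, 3]

Wx = [0×-2 + -1×0, -1×-2 + 1×0]
   = [0, 2]
y = Wx + b = [0 + 1, 2 + 1] = [1, 3]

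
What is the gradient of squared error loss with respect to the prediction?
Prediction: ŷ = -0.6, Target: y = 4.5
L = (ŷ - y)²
∂L/∂ŷ = -10.2

∂L/∂ŷ = 2(ŷ - y) = 2(-0.6 - 4.5) = 2(-5.1) = -10.2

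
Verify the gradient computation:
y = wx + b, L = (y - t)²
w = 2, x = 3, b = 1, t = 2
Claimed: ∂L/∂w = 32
Incorrect

y = (2)(3) + 1 = 7
∂L/∂y = 2(y - t) = 2(7 - 2) = 10
∂y/∂w = x = 3
∂L/∂w = 10 × 3 = 30

Claimed value: 32
Incorrect: The correct gradient is 30.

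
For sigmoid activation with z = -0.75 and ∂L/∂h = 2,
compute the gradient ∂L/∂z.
∂L/∂z = 0.4358

σ(-0.75) = 0.3208
σ'(-0.75) = σ(-0.75)(1 - σ(-0.75)) = 0.3208 × 0.6792 = 0.2179
∂L/∂z = ∂L/∂h · σ'(z) = 2 × 0.2179 = 0.4358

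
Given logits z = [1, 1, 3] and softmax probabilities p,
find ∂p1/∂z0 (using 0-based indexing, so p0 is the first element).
∂p1/∂z0 = -0.01134

p = softmax(z) = [0.1065, 0.1065, 0.787]
p1 = 0.1065, p0 = 0.1065

∂p1/∂z0 = -p1 × p0 = -0.1065 × 0.1065 = -0.01134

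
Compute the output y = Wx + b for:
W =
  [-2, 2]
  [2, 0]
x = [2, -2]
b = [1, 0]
y = [-7, 4]

Wx = [-2×2 + 2×-2, 2×2 + 0×-2]
   = [-8, 4]
y = Wx + b = [-8 + 1, 4 + 0] = [-7, 4]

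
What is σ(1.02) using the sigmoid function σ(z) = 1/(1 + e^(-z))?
0.735

sigmoid(1.02) = 1/(1 + e^(-1.02)) = 1/(1 + 0.3606) = 0.735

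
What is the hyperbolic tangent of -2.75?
-0.9919

tanh(-2.75) = (e^(-2.75) - e^(2.75))/(e^(-2.75) + e^(2.75)) = -0.9919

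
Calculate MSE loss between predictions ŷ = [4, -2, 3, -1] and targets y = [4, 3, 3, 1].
MSE = 7.25

MSE = (1/4)((4-4)² + (-2-3)² + (3-3)² + (-1-1)²) = (1/4)(0 + 25 + 0 + 4) = 7.25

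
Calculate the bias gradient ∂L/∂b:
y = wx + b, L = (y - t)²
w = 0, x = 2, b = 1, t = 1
∂L/∂b = 0

y = wx + b = (0)(2) + 1 = 1
∂L/∂y = 2(y - t) = 2(1 - 1) = 0
∂y/∂b = 1
∂L/∂b = ∂L/∂y · ∂y/∂b = 0 × 1 = 0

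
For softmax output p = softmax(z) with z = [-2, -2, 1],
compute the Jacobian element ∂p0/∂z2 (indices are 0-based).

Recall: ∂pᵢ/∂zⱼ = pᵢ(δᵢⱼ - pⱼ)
∂p0/∂z2 = -0.04118

p = softmax(z) = [0.04528, 0.04528, 0.9094]
p0 = 0.04528, p2 = 0.9094

∂p0/∂z2 = -p0 × p2 = -0.04528 × 0.9094 = -0.04118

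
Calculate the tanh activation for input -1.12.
-0.8076

tanh(-1.12) = (e^(-1.12) - e^(1.12))/(e^(-1.12) + e^(1.12)) = -0.8076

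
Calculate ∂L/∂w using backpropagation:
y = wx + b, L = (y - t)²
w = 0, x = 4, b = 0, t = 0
∂L/∂w = 0

y = wx + b = (0)(4) + 0 = 0
∂L/∂y = 2(y - t) = 2(0 - 0) = 0
∂y/∂w = x = 4
∂L/∂w = ∂L/∂y · ∂y/∂w = 0 × 4 = 0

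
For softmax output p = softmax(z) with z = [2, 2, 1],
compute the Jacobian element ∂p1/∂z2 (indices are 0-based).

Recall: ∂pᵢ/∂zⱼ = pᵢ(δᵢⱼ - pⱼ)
∂p1/∂z2 = -0.06561

p = softmax(z) = [0.4223, 0.4223, 0.1554]
p1 = 0.4223, p2 = 0.1554

∂p1/∂z2 = -p1 × p2 = -0.4223 × 0.1554 = -0.06561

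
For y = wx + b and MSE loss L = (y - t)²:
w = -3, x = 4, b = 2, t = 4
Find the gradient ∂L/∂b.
∂L/∂b = -28

y = wx + b = (-3)(4) + 2 = -10
∂L/∂y = 2(y - t) = 2(-10 - 4) = -28
∂y/∂b = 1
∂L/∂b = ∂L/∂y · ∂y/∂b = -28 × 1 = -28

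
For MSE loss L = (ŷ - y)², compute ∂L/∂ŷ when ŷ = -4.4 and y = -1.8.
∂L/∂ŷ = -5.2

∂L/∂ŷ = 2(ŷ - y) = 2(-4.4 - -1.8) = 2(-2.6) = -5.2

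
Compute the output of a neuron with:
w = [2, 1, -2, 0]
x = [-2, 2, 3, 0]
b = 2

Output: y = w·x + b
y = -6

y = (2)(-2) + (1)(2) + (-2)(3) + (0)(0) + 2 = -6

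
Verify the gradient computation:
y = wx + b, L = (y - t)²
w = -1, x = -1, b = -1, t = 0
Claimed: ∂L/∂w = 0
Correct

y = (-1)(-1) + -1 = 0
∂L/∂y = 2(y - t) = 2(0 - 0) = 0
∂y/∂w = x = -1
∂L/∂w = 0 × -1 = 0

Claimed value: 0
Correct: The correct gradient is 0.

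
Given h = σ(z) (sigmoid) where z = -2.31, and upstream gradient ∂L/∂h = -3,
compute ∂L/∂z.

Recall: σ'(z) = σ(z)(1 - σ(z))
∂L/∂z = -0.2464

σ(-2.31) = 0.0903
σ'(-2.31) = σ(-2.31)(1 - σ(-2.31)) = 0.0903 × 0.9097 = 0.08214
∂L/∂z = ∂L/∂h · σ'(z) = -3 × 0.08214 = -0.2464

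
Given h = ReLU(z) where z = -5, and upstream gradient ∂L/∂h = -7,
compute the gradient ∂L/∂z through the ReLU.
∂L/∂z = 0

h = ReLU(-5) = 0
Since z < 0: ∂h/∂z = 0
∂L/∂z = ∂L/∂h · ∂h/∂z = -7 × 0 = 0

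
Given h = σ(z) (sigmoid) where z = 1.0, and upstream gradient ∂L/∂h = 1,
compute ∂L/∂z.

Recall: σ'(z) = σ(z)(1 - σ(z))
∂L/∂z = 0.1966

σ(1.0) = 0.7311
σ'(1.0) = σ(1.0)(1 - σ(1.0)) = 0.7311 × 0.2689 = 0.1966
∂L/∂z = ∂L/∂h · σ'(z) = 1 × 0.1966 = 0.1966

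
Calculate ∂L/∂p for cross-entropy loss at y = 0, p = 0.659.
∂L/∂p = 2.933

∂L/∂p = -y/p + (1-y)/(1-p) = 0 + 1/0.341 = 2.933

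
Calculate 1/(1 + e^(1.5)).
0.1824

sigmoid(-1.5) = 1/(1 + e^(1.5)) = 1/(1 + 4.482) = 0.1824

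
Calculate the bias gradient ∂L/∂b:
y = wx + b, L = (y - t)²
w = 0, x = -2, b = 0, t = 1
∂L/∂b = -2

y = wx + b = (0)(-2) + 0 = 0
∂L/∂y = 2(y - t) = 2(0 - 1) = -2
∂y/∂b = 1
∂L/∂b = ∂L/∂y · ∂y/∂b = -2 × 1 = -2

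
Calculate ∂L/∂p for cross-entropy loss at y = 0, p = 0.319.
∂L/∂p = 1.468

∂L/∂p = -y/p + (1-y)/(1-p) = 0 + 1/0.681 = 1.468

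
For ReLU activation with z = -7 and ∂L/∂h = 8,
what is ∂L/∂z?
∂L/∂z = 0

h = ReLU(-7) = 0
Since z < 0: ∂h/∂z = 0
∂L/∂z = ∂L/∂h · ∂h/∂z = 8 × 0 = 0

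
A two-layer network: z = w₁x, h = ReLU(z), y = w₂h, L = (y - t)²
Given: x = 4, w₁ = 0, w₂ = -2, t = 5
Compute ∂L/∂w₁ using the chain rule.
∂L/∂w₁ = 0

Forward pass:
z = w₁x = 0×4 = 0
h = ReLU(0) = 0
y = w₂h = -2×0 = 0

Backward pass:
∂L/∂y = 2(y - t) = 2(0 - 5) = -10
∂y/∂h = w₂ = -2
∂h/∂z = 0 (ReLU derivative)
∂z/∂w₁ = x = 4

∂L/∂w₁ = -10 × -2 × 0 × 4 = 0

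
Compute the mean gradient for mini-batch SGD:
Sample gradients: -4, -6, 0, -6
Average gradient = -4

Average = (1/4)(-4 + -6 + 0 + -6) = -16/4 = -4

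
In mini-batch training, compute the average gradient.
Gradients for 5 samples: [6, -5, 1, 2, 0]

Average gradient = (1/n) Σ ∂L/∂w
Average gradient = 0.8

Average = (1/5)(6 + -5 + 1 + 2 + 0) = 4/5 = 0.8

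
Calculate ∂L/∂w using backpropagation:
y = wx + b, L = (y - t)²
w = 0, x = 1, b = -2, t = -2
∂L/∂w = 0

y = wx + b = (0)(1) + -2 = -2
∂L/∂y = 2(y - t) = 2(-2 - -2) = 0
∂y/∂w = x = 1
∂L/∂w = ∂L/∂y · ∂y/∂w = 0 × 1 = 0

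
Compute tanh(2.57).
0.9884

tanh(2.57) = (e^(2.57) - e^(-2.57))/(e^(2.57) + e^(-2.57)) = 0.9884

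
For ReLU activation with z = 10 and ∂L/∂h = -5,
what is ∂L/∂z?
∂L/∂z = -5

h = ReLU(10) = 10
Since z > 0: ∂h/∂z = 1
∂L/∂z = ∂L/∂h · ∂h/∂z = -5 × 1 = -5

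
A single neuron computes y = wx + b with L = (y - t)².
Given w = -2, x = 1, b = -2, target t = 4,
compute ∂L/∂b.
∂L/∂b = -16

y = wx + b = (-2)(1) + -2 = -4
∂L/∂y = 2(y - t) = 2(-4 - 4) = -16
∂y/∂b = 1
∂L/∂b = ∂L/∂y · ∂y/∂b = -16 × 1 = -16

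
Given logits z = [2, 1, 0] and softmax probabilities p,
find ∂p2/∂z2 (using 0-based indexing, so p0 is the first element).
∂p2/∂z2 = 0.08193

p = softmax(z) = [0.6652, 0.2447, 0.09003]
p2 = 0.09003

∂p2/∂z2 = p2(1 - p2) = 0.09003 × (1 - 0.09003) = 0.08193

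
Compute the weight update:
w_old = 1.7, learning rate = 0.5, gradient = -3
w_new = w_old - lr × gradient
w_new = 3.2

w_new = w - η·∂L/∂w = 1.7 - 0.5×(-3) = 1.7 - (-1.5) = 3.2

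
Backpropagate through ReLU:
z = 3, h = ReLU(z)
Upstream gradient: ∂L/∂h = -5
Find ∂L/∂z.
∂L/∂z = -5

h = ReLU(3) = 3
Since z > 0: ∂h/∂z = 1
∂L/∂z = ∂L/∂h · ∂h/∂z = -5 × 1 = -5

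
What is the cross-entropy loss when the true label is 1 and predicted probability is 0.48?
L = 0.734

L = -1·log(0.48) - 0·log(0.52) = -log(0.48) = 0.734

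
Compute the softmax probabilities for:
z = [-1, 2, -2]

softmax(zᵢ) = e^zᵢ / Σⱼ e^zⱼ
p = [0.0466, 0.9362, 0.0171]

exp(z) = [0.3679, 7.389, 0.1353]
Sum = 7.892
p = [0.0466, 0.9362, 0.0171]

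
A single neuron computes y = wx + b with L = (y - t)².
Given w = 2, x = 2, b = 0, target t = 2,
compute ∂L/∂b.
∂L/∂b = 4

y = wx + b = (2)(2) + 0 = 4
∂L/∂y = 2(y - t) = 2(4 - 2) = 4
∂y/∂b = 1
∂L/∂b = ∂L/∂y · ∂y/∂b = 4 × 1 = 4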